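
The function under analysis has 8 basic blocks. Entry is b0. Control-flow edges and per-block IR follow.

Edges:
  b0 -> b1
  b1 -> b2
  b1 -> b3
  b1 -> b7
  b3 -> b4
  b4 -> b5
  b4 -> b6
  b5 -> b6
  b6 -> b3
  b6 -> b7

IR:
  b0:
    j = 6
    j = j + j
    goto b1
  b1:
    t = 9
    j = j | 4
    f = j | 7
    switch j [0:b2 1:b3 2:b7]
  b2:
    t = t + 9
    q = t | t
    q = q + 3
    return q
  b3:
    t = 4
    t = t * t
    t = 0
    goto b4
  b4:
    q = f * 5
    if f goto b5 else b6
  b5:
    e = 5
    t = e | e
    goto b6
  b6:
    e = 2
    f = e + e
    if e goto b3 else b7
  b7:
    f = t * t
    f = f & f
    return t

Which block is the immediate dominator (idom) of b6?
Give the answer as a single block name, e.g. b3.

Answer: b4

Derivation:
idom tree: b1←b0 b2←b1 b3←b1 b4←b3 b5←b4 b6←b4 b7←b1
Join-block Dom:
  b3: preds {b1,b6}: {b0,b1} ∩ {b0,b1,b3,b4,b6} = {b0,b1}; idom=b1
  b6: preds {b4,b5}: {b0,b1,b3,b4} ∩ {b0,b1,b3,b4,b5} = {b0,b1,b3,b4}; idom=b4
  b7: preds {b1,b6}: {b0,b1} ∩ {b0,b1,b3,b4,b6} = {b0,b1}; idom=b1

idom(b6) = b4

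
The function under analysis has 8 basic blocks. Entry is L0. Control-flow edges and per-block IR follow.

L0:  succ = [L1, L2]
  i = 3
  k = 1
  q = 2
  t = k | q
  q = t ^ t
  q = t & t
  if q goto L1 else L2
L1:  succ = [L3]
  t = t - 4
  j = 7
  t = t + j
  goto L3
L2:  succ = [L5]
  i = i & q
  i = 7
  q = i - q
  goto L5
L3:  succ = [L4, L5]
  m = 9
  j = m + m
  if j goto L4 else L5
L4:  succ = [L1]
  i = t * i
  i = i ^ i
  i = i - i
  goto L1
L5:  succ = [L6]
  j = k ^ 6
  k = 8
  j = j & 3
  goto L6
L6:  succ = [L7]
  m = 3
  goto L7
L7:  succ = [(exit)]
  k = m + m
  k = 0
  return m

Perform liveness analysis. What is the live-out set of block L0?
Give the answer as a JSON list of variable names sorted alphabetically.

Answer: ["i", "k", "q", "t"]

Working:
Per-block:
  L0 def {i,k,q,t} use ∅
  L1 def {j,t} use {t}
  L2 def {i,q} use {i,q}
  L3 def {j,m} use ∅
  L4 def {i} use {i,t}
  L5 def {j,k} use {k}
  L6 def {m} use ∅
  L7 def {k} use {m}

Live sets:
  live L0: ∅→{i,k,q,t}
  live L1: {i,k,t}→{i,k,t}
  live L2: {i,k,q}→{k}
  live L3: {i,k,t}→{i,k,t}
  live L4: {i,k,t}→{i,k,t}
  live L5: {k}→∅
  live L6: ∅→{m}
  live L7: {m}→∅

live-out(L0) = ["i", "k", "q", "t"]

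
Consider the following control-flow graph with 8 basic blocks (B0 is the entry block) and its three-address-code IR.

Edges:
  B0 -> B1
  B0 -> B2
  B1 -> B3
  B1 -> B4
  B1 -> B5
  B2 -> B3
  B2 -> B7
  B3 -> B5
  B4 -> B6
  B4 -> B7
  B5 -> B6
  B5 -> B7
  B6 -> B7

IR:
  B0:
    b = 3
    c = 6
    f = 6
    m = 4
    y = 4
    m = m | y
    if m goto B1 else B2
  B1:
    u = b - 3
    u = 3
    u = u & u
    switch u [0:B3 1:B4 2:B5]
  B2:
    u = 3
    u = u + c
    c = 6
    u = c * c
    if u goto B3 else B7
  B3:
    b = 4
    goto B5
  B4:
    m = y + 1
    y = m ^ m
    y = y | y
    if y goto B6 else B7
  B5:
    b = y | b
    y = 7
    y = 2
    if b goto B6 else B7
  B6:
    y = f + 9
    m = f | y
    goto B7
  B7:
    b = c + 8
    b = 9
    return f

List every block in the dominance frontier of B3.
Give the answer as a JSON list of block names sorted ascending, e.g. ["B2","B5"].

Answer: ["B5"]

Analysis:
idom tree: B1←B0 B2←B0 B3←B0 B4←B1 B5←B0 B6←B0 B7←B0
Dom at joins:
  B3: preds {B1,B2}: {B0,B1} ∩ {B0,B2} = {B0}; idom=B0
  B5: preds {B1,B3}: {B0,B1} ∩ {B0,B3} = {B0}; idom=B0
  B6: preds {B4,B5}: {B0,B1,B4} ∩ {B0,B5} = {B0}; idom=B0
  B7: preds {B2,B4,B5,B6}: {B0,B2} ∩ {B0,B1,B4} ∩ {B0,B5} ∩ {B0,B6} = {B0}; idom=B0

DF derivation:
  B3←B1: walk B1 to B0
  B3←B2: walk B2 to B0
  B5←B1: walk B1 to B0
  B5←B3: walk B3 to B0
  B6←B4: walk B4→B1 to B0
  B6←B5: walk B5 to B0
  B7←B2: walk B2 to B0
  B7←B4: walk B4→B1 to B0
  B7←B5: walk B5 to B0
  B7←B6: walk B6 to B0
  DF(B0)=∅
  DF(B1)={B3,B5,B6,B7}
  DF(B2)={B3,B7}
  DF(B3)={B5}
  DF(B4)={B6,B7}
  DF(B5)={B6,B7}
  DF(B6)={B7}
  DF(B7)=∅

DF(B3) = ["B5"]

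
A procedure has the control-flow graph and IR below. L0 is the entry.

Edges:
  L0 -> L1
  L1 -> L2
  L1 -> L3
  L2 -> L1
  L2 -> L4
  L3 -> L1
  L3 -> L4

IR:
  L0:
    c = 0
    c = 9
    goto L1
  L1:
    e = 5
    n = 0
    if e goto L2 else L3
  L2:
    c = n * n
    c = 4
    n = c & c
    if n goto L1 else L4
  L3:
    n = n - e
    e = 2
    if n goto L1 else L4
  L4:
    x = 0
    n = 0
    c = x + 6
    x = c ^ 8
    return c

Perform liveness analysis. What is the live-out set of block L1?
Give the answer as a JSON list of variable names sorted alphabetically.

Answer: ["e", "n"]

Working:
def/use:
  L0: def={c} ue=∅
  L1: def={e,n} ue=∅
  L2: def={c,n} ue={n}
  L3: def={e,n} ue={e,n}
  L4: def={c,n,x} ue=∅

Live sets:
  L0: in=∅ out=∅
  L1: in=∅ out={e,n}
  L2: in={n} out=∅
  L3: in={e,n} out=∅
  L4: in=∅ out=∅

live-out(L1) = ["e", "n"]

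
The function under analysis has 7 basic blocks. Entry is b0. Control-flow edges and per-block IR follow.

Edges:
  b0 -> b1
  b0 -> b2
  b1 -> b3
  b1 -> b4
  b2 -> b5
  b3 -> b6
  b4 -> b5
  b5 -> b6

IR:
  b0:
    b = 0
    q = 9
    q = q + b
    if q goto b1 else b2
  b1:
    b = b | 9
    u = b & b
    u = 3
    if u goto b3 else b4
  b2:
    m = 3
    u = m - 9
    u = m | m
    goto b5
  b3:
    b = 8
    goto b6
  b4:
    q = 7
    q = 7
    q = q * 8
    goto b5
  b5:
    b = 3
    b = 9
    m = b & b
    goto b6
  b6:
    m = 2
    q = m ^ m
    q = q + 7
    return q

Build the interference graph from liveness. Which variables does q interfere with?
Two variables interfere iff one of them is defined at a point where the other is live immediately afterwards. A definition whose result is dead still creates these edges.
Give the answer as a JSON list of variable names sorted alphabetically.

def/use:
  b0: {b,q} / ∅
  b1: {b,u} / {b}
  b2: {m,u} / ∅
  b3: {b} / ∅
  b4: {q} / ∅
  b5: {b,m} / ∅
  b6: {m,q} / ∅

Live sets:
  b0: in=∅ out={b}
  b1: in={b} out=∅
  b2: in=∅ out=∅
  b3: in=∅ out=∅
  b4: in=∅ out=∅
  b5: in=∅ out=∅
  b6: in=∅ out=∅

Interfere edges:
  b↔{q}
  m↔{u}
  q↔{b}
  u↔{m}

N(q) = ["b"]

Answer: ["b"]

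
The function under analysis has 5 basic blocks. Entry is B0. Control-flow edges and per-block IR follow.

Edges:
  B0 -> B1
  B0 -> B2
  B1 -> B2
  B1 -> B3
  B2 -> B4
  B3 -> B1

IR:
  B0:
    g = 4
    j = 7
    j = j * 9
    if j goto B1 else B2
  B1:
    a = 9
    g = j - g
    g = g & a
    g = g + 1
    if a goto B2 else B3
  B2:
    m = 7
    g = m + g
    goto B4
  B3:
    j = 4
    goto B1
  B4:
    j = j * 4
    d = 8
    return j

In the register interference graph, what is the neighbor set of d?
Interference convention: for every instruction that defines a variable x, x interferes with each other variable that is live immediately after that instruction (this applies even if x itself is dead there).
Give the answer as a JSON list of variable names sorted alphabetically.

def/use:
  B0: {g,j} / ∅
  B1: {a,g} / {g,j}
  B2: {g,m} / {g}
  B3: {j} / ∅
  B4: {d,j} / {j}

Live sets:
  live B0: ∅→{g,j}
  live B1: {g,j}→{g,j}
  live B2: {g,j}→{j}
  live B3: {g}→{g,j}
  live B4: {j}→∅

Interference:
  a: {g,j}
  d: {j}
  g: {a,j,m}
  j: {a,d,g,m}
  m: {g,j}

N(d) = ["j"]

Answer: ["j"]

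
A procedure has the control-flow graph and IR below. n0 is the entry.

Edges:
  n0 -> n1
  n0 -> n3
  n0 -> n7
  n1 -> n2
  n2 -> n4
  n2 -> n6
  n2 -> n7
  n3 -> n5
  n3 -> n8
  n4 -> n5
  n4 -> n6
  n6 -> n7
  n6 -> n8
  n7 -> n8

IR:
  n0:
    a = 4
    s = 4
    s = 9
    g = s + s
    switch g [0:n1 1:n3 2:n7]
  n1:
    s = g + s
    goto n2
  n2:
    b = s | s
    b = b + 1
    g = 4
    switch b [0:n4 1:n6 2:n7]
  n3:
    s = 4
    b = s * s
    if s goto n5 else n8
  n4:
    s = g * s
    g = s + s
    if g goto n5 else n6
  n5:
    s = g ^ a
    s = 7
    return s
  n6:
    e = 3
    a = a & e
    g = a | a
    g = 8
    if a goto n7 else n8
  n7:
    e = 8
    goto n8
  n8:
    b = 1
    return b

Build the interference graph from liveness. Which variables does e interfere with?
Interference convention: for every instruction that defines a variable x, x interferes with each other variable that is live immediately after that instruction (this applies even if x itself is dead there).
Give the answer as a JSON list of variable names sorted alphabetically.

Answer: ["a"]

Derivation:
def/use:
  n0 def {a,g,s} use ∅
  n1 def {s} use {g,s}
  n2 def {b,g} use {s}
  n3 def {b,s} use ∅
  n4 def {g,s} use {g,s}
  n5 def {s} use {a,g}
  n6 def {a,e,g} use {a}
  n7 def {e} use ∅
  n8 def {b} use ∅

Liveness:
  n0 li=∅ lo={a,g,s}
  n1 li={a,g,s} lo={a,s}
  n2 li={a,s} lo={a,g,s}
  n3 li={a,g} lo={a,g}
  n4 li={a,g,s} lo={a,g}
  n5 li={a,g} lo=∅
  n6 li={a} lo=∅
  n7 li=∅ lo=∅
  n8 li=∅ lo=∅

Conflict graph:
  a↔{b,e,g,s}
  b↔{a,g,s}
  e↔{a}
  g↔{a,b,s}
  s↔{a,b,g}

N(e) = ["a"]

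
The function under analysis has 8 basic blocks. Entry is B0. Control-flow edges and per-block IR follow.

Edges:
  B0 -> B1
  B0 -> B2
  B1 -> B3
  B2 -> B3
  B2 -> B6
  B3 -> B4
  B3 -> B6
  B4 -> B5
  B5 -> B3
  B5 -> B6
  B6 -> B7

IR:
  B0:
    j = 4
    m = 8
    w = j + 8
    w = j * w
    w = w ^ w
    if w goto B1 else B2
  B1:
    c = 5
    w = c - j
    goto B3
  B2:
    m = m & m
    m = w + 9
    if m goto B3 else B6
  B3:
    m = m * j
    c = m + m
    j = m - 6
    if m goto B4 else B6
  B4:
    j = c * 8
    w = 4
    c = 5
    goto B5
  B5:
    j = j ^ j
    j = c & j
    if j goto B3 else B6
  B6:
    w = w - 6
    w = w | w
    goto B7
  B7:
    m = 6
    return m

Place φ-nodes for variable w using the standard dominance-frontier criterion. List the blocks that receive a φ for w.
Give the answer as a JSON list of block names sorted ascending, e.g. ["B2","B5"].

idom tree: B1←B0 B2←B0 B3←B0 B4←B3 B5←B4 B6←B0 B7←B6
Dom∩ at merges:
  B3: preds {B1,B2,B5}: {B0,B1} ∩ {B0,B2} ∩ {B0,B3,B4,B5} = {B0}; idom=B0
  B6: preds {B2,B3,B5}: {B0,B2} ∩ {B0,B3} ∩ {B0,B3,B4,B5} = {B0}; idom=B0

DF derivation:
  B3←B1: walk B1 to B0
  B3←B2: walk B2 to B0
  B3←B5: walk B5→B4→B3 to B0
  B6←B2: walk B2 to B0
  B6←B3: walk B3 to B0
  B6←B5: walk B5→B4→B3 to B0
  B0: DF=∅
  B1: DF={B3}
  B2: DF={B3,B6}
  B3: DF={B3,B6}
  B4: DF={B3,B6}
  B5: DF={B3,B6}
  B6: DF=∅
  B7: DF=∅

φ for w: defs {B0,B1,B4,B6}
  DF⁺ = {B3,B6}

Answer: ["B3", "B6"]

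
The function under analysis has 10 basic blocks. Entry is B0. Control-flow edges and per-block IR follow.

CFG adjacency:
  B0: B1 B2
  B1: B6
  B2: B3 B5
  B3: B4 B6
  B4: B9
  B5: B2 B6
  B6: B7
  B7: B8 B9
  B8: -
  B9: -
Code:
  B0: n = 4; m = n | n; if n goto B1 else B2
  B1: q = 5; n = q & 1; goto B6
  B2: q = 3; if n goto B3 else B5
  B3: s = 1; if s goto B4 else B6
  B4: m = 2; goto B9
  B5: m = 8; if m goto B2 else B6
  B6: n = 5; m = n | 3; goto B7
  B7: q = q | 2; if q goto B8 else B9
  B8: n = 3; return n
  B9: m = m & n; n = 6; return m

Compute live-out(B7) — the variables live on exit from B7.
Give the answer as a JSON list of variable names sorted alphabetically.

Block summaries:
  B0: def={m,n} ue=∅
  B1: def={n,q} ue=∅
  B2: def={q} ue={n}
  B3: def={s} ue=∅
  B4: def={m} ue=∅
  B5: def={m} ue=∅
  B6: def={m,n} ue=∅
  B7: def={q} ue={q}
  B8: def={n} ue=∅
  B9: def={m,n} ue={m,n}

Live sets:
  live B0: ∅→{n}
  live B1: ∅→{q}
  live B2: {n}→{n,q}
  live B3: {n,q}→{n,q}
  live B4: {n}→{m,n}
  live B5: {n,q}→{n,q}
  live B6: {q}→{m,n,q}
  live B7: {m,n,q}→{m,n}
  live B8: ∅→∅
  live B9: {m,n}→∅

live-out(B7) = ["m", "n"]

Answer: ["m", "n"]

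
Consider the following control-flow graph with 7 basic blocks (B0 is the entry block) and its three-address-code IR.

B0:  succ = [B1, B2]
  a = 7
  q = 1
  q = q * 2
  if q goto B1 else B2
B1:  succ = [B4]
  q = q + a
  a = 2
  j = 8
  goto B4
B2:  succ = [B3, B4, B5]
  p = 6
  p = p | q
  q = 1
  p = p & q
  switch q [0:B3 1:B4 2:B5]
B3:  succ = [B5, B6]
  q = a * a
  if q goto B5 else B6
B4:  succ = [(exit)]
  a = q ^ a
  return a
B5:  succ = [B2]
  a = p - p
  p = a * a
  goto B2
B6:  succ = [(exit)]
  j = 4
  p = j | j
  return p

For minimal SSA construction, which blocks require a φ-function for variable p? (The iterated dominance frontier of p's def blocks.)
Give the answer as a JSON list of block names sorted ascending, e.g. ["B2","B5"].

Answer: ["B2", "B4"]

Derivation:
idom tree: B1←B0 B2←B0 B3←B2 B4←B0 B5←B2 B6←B3
Dom at joins:
  B2: preds {B0,B5}: {B0} ∩ {B0,B2,B5} = {B0}; idom=B0
  B4: preds {B1,B2}: {B0,B1} ∩ {B0,B2} = {B0}; idom=B0
  B5: preds {B2,B3}: {B0,B2} ∩ {B0,B2,B3} = {B0,B2}; idom=B2

DF derivation:
  B2←B0: walk · to B0
  B2←B5: walk B5→B2 to B0
  B4←B1: walk B1 to B0
  B4←B2: walk B2 to B0
  B5←B2: walk · to B2
  B5←B3: walk B3 to B2
  DF(B0)=∅
  DF(B1)={B4}
  DF(B2)={B2,B4}
  DF(B3)={B5}
  DF(B4)=∅
  DF(B5)={B2}
  DF(B6)=∅

φ for p: defs {B2,B5,B6}
  DF⁺ = {B2,B4}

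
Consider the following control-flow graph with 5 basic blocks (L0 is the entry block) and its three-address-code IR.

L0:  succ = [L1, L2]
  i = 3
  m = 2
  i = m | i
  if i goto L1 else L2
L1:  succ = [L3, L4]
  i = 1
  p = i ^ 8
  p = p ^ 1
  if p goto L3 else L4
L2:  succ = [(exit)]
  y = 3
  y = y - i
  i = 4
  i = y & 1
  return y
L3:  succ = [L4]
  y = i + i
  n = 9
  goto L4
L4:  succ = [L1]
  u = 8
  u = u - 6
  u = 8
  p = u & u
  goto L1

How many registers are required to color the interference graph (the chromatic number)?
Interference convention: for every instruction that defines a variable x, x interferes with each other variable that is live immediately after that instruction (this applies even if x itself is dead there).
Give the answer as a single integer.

Block summaries:
  L0 def {i,m} use ∅
  L1 def {i,p} use ∅
  L2 def {i,y} use {i}
  L3 def {n,y} use {i}
  L4 def {p,u} use ∅

Live sets:
  live L0: ∅→{i}
  live L1: ∅→{i}
  live L2: {i}→∅
  live L3: {i}→∅
  live L4: ∅→∅

Interference:
  i: {m,p,y}
  m: {i}
  n: ∅
  p: {i}
  u: ∅
  y: {i}

Chromatic number:
  clique {i,m} ⇒ need ≥ 2
  2-colouring: c0={i,n,u}  c1={m,p,y}
  χ = 2

Answer: 2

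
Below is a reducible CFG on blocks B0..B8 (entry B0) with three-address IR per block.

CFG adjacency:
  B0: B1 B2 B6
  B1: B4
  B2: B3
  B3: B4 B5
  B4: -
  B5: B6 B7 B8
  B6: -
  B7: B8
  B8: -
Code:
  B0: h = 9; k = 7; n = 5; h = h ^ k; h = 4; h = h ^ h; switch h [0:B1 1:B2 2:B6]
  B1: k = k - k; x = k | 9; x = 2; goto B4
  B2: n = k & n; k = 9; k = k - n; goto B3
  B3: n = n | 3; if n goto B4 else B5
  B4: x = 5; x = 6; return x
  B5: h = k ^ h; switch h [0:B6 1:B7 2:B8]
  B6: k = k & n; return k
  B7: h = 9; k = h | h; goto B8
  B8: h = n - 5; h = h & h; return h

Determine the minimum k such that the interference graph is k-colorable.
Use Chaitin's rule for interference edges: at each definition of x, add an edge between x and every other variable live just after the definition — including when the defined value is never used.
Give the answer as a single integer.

Block summaries:
  B0: {h,k,n} / ∅
  B1: {k,x} / {k}
  B2: {k,n} / {k,n}
  B3: {n} / {n}
  B4: {x} / ∅
  B5: {h} / {h,k}
  B6: {k} / {k,n}
  B7: {h,k} / ∅
  B8: {h} / {n}

Liveness:
  B0 li=∅ lo={h,k,n}
  B1 li={k} lo=∅
  B2 li={h,k,n} lo={h,k,n}
  B3 li={h,k,n} lo={h,k,n}
  B4 li=∅ lo=∅
  B5 li={h,k,n} lo={k,n}
  B6 li={k,n} lo=∅
  B7 li={n} lo={n}
  B8 li={n} lo=∅

Conflict graph:
  h — {k,n}
  k — {h,n}
  n — {h,k}
  x — ∅

Colouring:
  {h,k,n} pairwise interfere (3-clique) ⇒ χ ≥ 3
  3-colouring: c0={h,x}  c1={k}  c2={n}
  χ = 3

Answer: 3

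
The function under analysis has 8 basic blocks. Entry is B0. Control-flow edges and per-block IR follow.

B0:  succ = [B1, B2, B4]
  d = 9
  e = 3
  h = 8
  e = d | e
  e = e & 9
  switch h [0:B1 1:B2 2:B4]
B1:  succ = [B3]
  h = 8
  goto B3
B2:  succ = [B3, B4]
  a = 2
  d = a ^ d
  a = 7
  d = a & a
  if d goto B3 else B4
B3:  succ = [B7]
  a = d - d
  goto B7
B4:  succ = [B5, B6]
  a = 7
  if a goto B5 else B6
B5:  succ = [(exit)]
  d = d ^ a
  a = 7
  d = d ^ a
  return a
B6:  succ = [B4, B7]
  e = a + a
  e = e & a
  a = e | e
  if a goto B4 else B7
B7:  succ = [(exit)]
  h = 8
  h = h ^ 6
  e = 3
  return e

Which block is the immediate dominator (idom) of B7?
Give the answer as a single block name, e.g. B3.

Answer: B0

Analysis:
idom tree: B1←B0 B2←B0 B3←B0 B4←B0 B5←B4 B6←B4 B7←B0
Join-block Dom:
  B3: preds {B1,B2}: {B0,B1} ∩ {B0,B2} = {B0}; idom=B0
  B4: preds {B0,B2,B6}: {B0} ∩ {B0,B2} ∩ {B0,B4,B6} = {B0}; idom=B0
  B7: preds {B3,B6}: {B0,B3} ∩ {B0,B4,B6} = {B0}; idom=B0

idom(B7) = B0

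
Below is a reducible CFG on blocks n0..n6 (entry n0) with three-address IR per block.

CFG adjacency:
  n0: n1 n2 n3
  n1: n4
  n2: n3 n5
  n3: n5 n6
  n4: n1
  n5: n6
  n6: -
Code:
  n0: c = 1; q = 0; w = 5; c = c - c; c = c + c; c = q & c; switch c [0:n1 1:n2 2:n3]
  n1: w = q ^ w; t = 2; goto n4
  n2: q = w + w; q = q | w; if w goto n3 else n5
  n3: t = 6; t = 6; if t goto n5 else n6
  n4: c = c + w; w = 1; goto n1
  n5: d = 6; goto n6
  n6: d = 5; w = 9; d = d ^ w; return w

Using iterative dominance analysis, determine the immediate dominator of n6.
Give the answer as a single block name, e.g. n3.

Answer: n0

Working:
idom tree: n1←n0 n2←n0 n3←n0 n4←n1 n5←n0 n6←n0
Dom∩ at merges:
  n1: preds {n0,n4}: {n0} ∩ {n0,n1,n4} = {n0}; idom=n0
  n3: preds {n0,n2}: {n0} ∩ {n0,n2} = {n0}; idom=n0
  n5: preds {n2,n3}: {n0,n2} ∩ {n0,n3} = {n0}; idom=n0
  n6: preds {n3,n5}: {n0,n3} ∩ {n0,n5} = {n0}; idom=n0

idom(n6) = n0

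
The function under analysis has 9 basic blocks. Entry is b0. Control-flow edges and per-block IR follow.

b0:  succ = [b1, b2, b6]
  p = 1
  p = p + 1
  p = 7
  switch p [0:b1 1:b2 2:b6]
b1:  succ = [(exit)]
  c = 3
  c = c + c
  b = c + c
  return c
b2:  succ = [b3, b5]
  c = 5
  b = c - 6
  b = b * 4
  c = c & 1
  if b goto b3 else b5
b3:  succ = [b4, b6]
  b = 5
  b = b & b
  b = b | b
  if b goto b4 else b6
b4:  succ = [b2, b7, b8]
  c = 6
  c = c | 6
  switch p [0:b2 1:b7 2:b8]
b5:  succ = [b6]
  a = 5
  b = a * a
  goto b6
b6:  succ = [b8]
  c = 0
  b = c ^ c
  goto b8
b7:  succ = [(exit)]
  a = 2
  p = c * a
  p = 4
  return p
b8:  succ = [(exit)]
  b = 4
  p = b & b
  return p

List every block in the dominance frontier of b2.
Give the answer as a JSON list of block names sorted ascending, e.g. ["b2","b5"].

Answer: ["b2", "b6", "b8"]

Derivation:
idom tree: b1←b0 b2←b0 b3←b2 b4←b3 b5←b2 b6←b0 b7←b4 b8←b0
Dom∩ at merges:
  b2: preds {b0,b4}: {b0} ∩ {b0,b2,b3,b4} = {b0}; idom=b0
  b6: preds {b0,b3,b5}: {b0} ∩ {b0,b2,b3} ∩ {b0,b2,b5} = {b0}; idom=b0
  b8: preds {b4,b6}: {b0,b2,b3,b4} ∩ {b0,b6} = {b0}; idom=b0

DF walk-up:
  b2←b0: walk · to b0
  b2←b4: walk b4→b3→b2 to b0
  b6←b0: walk · to b0
  b6←b3: walk b3→b2 to b0
  b6←b5: walk b5→b2 to b0
  b8←b4: walk b4→b3→b2 to b0
  b8←b6: walk b6 to b0
  b0 → ∅
  b1 → ∅
  b2 → {b2,b6,b8}
  b3 → {b2,b6,b8}
  b4 → {b2,b8}
  b5 → {b6}
  b6 → {b8}
  b7 → ∅
  b8 → ∅

DF(b2) = ["b2", "b6", "b8"]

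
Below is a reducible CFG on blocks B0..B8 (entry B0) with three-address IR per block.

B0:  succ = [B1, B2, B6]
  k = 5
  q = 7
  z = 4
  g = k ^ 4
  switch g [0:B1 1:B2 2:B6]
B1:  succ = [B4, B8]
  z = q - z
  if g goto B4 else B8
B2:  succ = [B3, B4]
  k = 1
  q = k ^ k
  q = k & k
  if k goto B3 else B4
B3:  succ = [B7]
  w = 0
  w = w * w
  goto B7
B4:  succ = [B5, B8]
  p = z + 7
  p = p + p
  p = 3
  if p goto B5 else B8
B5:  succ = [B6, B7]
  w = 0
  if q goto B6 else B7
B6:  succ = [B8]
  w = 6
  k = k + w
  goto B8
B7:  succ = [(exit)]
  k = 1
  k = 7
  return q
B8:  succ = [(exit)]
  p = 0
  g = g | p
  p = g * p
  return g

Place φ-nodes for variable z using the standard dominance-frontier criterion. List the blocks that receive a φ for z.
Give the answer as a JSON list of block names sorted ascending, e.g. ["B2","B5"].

idom tree: B1←B0 B2←B0 B3←B2 B4←B0 B5←B4 B6←B0 B7←B0 B8←B0
Dom at joins:
  B4: preds {B1,B2}: {B0,B1} ∩ {B0,B2} = {B0}; idom=B0
  B6: preds {B0,B5}: {B0} ∩ {B0,B4,B5} = {B0}; idom=B0
  B7: preds {B3,B5}: {B0,B2,B3} ∩ {B0,B4,B5} = {B0}; idom=B0
  B8: preds {B1,B4,B6}: {B0,B1} ∩ {B0,B4} ∩ {B0,B6} = {B0}; idom=B0

DF derivation:
  B4←B1: walk B1 to B0
  B4←B2: walk B2 to B0
  B6←B0: walk · to B0
  B6←B5: walk B5→B4 to B0
  B7←B3: walk B3→B2 to B0
  B7←B5: walk B5→B4 to B0
  B8←B1: walk B1 to B0
  B8←B4: walk B4 to B0
  B8←B6: walk B6 to B0
  B0 → ∅
  B1 → {B4,B8}
  B2 → {B4,B7}
  B3 → {B7}
  B4 → {B6,B7,B8}
  B5 → {B6,B7}
  B6 → {B8}
  B7 → ∅
  B8 → ∅

φ for z: defs {B0,B1}
  DF⁺ = {B4,B6,B7,B8}

Answer: ["B4", "B6", "B7", "B8"]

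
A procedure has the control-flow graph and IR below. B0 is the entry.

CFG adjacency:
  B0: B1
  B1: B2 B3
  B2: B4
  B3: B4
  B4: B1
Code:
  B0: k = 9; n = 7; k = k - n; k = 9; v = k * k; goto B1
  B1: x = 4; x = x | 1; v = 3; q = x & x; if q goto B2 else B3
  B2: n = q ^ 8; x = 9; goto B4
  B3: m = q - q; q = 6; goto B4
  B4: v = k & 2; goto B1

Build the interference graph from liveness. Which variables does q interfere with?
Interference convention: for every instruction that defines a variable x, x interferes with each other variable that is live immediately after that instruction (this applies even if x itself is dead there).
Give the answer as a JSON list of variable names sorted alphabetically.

Answer: ["k"]

Working:
Block summaries:
  B0: {k,n,v} / ∅
  B1: {q,v,x} / ∅
  B2: {n,x} / {q}
  B3: {m,q} / {q}
  B4: {v} / {k}

Liveness:
  B0 li=∅ lo={k}
  B1 li={k} lo={k,q}
  B2 li={k,q} lo={k}
  B3 li={k,q} lo={k}
  B4 li={k} lo={k}

Conflict graph:
  k: {m,n,q,v,x}
  m: {k}
  n: {k}
  q: {k}
  v: {k,x}
  x: {k,v}

N(q) = ["k"]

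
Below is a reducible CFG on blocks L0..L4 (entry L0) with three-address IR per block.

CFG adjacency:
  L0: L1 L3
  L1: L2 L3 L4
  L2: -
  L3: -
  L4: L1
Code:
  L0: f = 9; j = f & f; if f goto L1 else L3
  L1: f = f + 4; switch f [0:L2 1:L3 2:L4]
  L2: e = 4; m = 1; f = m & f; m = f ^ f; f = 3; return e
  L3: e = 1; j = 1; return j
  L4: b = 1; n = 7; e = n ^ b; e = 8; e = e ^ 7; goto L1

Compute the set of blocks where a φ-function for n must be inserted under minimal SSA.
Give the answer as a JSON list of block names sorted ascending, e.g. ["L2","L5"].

idom tree: L1←L0 L2←L1 L3←L0 L4←L1
Dom∩ at merges:
  L1: preds {L0,L4}: {L0} ∩ {L0,L1,L4} = {L0}; idom=L0
  L3: preds {L0,L1}: {L0} ∩ {L0,L1} = {L0}; idom=L0

DF walk-up:
  join L1 pred L0: · stop@L0
  join L1 pred L4: L4→L1 stop@L0
  join L3 pred L0: · stop@L0
  join L3 pred L1: L1 stop@L0
  L0: DF=∅
  L1: DF={L1,L3}
  L2: DF=∅
  L3: DF=∅
  L4: DF={L1}

φ for n: defs {L4}
  DF⁺ = {L1,L3}

Answer: ["L1", "L3"]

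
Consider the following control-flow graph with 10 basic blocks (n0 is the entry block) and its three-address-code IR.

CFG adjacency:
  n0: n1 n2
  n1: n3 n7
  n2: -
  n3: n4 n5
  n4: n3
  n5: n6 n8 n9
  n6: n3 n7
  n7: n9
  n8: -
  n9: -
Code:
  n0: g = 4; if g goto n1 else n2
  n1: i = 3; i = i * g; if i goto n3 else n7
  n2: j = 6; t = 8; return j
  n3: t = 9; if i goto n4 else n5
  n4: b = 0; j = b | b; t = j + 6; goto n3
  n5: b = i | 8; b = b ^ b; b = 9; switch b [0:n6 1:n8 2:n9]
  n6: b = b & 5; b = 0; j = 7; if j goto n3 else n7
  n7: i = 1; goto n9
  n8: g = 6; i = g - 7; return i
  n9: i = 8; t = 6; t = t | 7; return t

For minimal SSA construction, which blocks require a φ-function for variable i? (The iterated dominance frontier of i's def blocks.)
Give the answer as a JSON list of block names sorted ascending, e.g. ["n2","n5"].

idom tree: n1←n0 n2←n0 n3←n1 n4←n3 n5←n3 n6←n5 n7←n1 n8←n5 n9←n1
Dom at joins:
  n3: preds {n1,n4,n6}: {n0,n1} ∩ {n0,n1,n3,n4} ∩ {n0,n1,n3,n5,n6} = {n0,n1}; idom=n1
  n7: preds {n1,n6}: {n0,n1} ∩ {n0,n1,n3,n5,n6} = {n0,n1}; idom=n1
  n9: preds {n5,n7}: {n0,n1,n3,n5} ∩ {n0,n1,n7} = {n0,n1}; idom=n1

DF walk-up:
  join n3 pred n1: · stop@n1
  join n3 pred n4: n4→n3 stop@n1
  join n3 pred n6: n6→n5→n3 stop@n1
  join n7 pred n1: · stop@n1
  join n7 pred n6: n6→n5→n3 stop@n1
  join n9 pred n5: n5→n3 stop@n1
  join n9 pred n7: n7 stop@n1
  n0: DF=∅
  n1: DF=∅
  n2: DF=∅
  n3: DF={n3,n7,n9}
  n4: DF={n3}
  n5: DF={n3,n7,n9}
  n6: DF={n3,n7}
  n7: DF={n9}
  n8: DF=∅
  n9: DF=∅

φ for i: defs {n1,n7,n8,n9}
  DF⁺ = {n9}

Answer: ["n9"]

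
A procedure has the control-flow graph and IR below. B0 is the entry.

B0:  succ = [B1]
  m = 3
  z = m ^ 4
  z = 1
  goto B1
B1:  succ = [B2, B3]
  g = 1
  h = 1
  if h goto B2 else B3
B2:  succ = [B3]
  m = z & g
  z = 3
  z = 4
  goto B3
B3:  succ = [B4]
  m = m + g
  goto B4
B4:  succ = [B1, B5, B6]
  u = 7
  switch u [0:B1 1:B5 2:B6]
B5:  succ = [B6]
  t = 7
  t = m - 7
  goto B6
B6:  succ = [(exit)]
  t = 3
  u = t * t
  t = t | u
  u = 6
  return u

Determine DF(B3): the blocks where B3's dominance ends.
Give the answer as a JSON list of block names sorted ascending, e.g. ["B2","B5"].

idom tree: B1←B0 B2←B1 B3←B1 B4←B3 B5←B4 B6←B4
Dom at joins:
  B1: preds {B0,B4}: {B0} ∩ {B0,B1,B3,B4} = {B0}; idom=B0
  B3: preds {B1,B2}: {B0,B1} ∩ {B0,B1,B2} = {B0,B1}; idom=B1
  B6: preds {B4,B5}: {B0,B1,B3,B4} ∩ {B0,B1,B3,B4,B5} = {B0,B1,B3,B4}; idom=B4

Frontier:
  B1←B0: walk · to B0
  B1←B4: walk B4→B3→B1 to B0
  B3←B1: walk · to B1
  B3←B2: walk B2 to B1
  B6←B4: walk · to B4
  B6←B5: walk B5 to B4
  B0 → ∅
  B1 → {B1}
  B2 → {B3}
  B3 → {B1}
  B4 → {B1}
  B5 → {B6}
  B6 → ∅

DF(B3) = ["B1"]

Answer: ["B1"]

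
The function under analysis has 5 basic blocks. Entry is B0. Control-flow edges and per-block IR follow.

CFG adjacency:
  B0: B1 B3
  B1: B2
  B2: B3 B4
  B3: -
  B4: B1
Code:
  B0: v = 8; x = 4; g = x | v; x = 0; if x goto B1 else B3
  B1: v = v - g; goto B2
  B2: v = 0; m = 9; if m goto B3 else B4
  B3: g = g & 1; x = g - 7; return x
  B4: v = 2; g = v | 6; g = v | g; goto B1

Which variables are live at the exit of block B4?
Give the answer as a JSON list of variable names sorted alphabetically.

Per-block:
  B0: def={g,v,x} ue=∅
  B1: def={v} ue={g,v}
  B2: def={m,v} ue=∅
  B3: def={g,x} ue={g}
  B4: def={g,v} ue=∅

Liveness:
  B0: in=∅ out={g,v}
  B1: in={g,v} out={g}
  B2: in={g} out={g}
  B3: in={g} out=∅
  B4: in=∅ out={g,v}

live-out(B4) = ["g", "v"]

Answer: ["g", "v"]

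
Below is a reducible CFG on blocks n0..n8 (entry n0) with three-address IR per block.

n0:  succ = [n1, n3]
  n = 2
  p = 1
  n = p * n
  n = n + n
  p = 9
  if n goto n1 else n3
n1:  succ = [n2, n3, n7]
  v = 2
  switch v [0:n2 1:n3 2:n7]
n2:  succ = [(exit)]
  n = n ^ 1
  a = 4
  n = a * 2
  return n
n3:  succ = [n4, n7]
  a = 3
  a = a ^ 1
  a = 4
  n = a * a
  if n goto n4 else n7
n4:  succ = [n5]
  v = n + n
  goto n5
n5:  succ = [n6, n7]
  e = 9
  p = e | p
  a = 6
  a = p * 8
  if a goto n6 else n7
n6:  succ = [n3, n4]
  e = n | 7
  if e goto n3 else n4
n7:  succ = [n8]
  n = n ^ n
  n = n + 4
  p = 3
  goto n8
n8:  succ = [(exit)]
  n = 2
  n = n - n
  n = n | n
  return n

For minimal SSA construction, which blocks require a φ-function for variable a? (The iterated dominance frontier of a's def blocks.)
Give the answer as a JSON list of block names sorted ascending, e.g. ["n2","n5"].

Answer: ["n3", "n4", "n7"]

Working:
idom tree: n1←n0 n2←n1 n3←n0 n4←n3 n5←n4 n6←n5 n7←n0 n8←n7
Join-block Dom:
  n3: preds {n0,n1,n6}: {n0} ∩ {n0,n1} ∩ {n0,n3,n4,n5,n6} = {n0}; idom=n0
  n4: preds {n3,n6}: {n0,n3} ∩ {n0,n3,n4,n5,n6} = {n0,n3}; idom=n3
  n7: preds {n1,n3,n5}: {n0,n1} ∩ {n0,n3} ∩ {n0,n3,n4,n5} = {n0}; idom=n0

DF derivation:
  n3←n0: walk · to n0
  n3←n1: walk n1 to n0
  n3←n6: walk n6→n5→n4→n3 to n0
  n4←n3: walk · to n3
  n4←n6: walk n6→n5→n4 to n3
  n7←n1: walk n1 to n0
  n7←n3: walk n3 to n0
  n7←n5: walk n5→n4→n3 to n0
  DF(n0)=∅
  DF(n1)={n3,n7}
  DF(n2)=∅
  DF(n3)={n3,n7}
  DF(n4)={n3,n4,n7}
  DF(n5)={n3,n4,n7}
  DF(n6)={n3,n4}
  DF(n7)=∅
  DF(n8)=∅

φ for a: defs {n2,n3,n5}
  DF⁺ = {n3,n4,n7}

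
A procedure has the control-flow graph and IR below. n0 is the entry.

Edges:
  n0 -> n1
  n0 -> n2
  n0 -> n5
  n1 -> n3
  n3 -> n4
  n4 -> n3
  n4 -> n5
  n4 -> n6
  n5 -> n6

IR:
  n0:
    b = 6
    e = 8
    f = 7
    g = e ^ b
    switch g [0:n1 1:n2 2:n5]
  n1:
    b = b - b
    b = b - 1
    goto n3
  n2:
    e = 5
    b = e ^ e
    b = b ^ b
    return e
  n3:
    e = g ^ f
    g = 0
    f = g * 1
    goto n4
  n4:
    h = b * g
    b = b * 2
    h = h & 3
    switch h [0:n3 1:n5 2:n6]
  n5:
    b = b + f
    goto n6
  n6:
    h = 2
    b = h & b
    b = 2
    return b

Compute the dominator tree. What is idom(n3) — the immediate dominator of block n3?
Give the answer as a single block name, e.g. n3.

idom tree: n1←n0 n2←n0 n3←n1 n4←n3 n5←n0 n6←n0
Dom at joins:
  n3: preds {n1,n4}: {n0,n1} ∩ {n0,n1,n3,n4} = {n0,n1}; idom=n1
  n5: preds {n0,n4}: {n0} ∩ {n0,n1,n3,n4} = {n0}; idom=n0
  n6: preds {n4,n5}: {n0,n1,n3,n4} ∩ {n0,n5} = {n0}; idom=n0

idom(n3) = n1

Answer: n1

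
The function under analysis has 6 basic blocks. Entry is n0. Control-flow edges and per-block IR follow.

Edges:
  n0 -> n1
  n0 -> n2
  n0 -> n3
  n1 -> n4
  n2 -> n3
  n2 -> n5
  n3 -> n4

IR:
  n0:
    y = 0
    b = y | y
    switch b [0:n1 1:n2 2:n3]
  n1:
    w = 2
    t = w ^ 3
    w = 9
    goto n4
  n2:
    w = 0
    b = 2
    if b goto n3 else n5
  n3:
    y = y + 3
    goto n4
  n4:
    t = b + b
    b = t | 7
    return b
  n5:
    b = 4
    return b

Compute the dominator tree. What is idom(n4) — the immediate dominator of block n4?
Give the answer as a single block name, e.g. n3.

Answer: n0

Analysis:
idom tree: n1←n0 n2←n0 n3←n0 n4←n0 n5←n2
Dom at joins:
  n3: preds {n0,n2}: {n0} ∩ {n0,n2} = {n0}; idom=n0
  n4: preds {n1,n3}: {n0,n1} ∩ {n0,n3} = {n0}; idom=n0

idom(n4) = n0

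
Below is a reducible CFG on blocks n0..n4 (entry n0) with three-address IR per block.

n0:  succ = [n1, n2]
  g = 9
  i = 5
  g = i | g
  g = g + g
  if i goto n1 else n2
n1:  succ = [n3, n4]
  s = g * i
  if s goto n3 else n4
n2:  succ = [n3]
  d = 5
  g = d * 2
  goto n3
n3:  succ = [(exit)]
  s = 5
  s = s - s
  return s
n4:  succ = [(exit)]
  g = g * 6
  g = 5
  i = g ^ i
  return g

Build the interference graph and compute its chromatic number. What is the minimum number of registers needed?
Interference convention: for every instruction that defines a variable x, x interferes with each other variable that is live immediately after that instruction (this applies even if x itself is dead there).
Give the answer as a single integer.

Answer: 3

Analysis:
Per-block:
  n0: {g,i} / ∅
  n1: {s} / {g,i}
  n2: {d,g} / ∅
  n3: {s} / ∅
  n4: {g,i} / {g,i}

Backward fixpoint:
  n0: in=∅ out={g,i}
  n1: in={g,i} out={g,i}
  n2: in=∅ out=∅
  n3: in=∅ out=∅
  n4: in={g,i} out=∅

Interfere edges:
  d: ∅
  g: {i,s}
  i: {g,s}
  s: {g,i}

Chromatic number:
  {g,i,s} pairwise interfere (3-clique) ⇒ χ ≥ 3
  assign d→c0 g→c0 i→c1 s→c2 — no edge inside a register ⇒ χ ≤ 3
  χ = 3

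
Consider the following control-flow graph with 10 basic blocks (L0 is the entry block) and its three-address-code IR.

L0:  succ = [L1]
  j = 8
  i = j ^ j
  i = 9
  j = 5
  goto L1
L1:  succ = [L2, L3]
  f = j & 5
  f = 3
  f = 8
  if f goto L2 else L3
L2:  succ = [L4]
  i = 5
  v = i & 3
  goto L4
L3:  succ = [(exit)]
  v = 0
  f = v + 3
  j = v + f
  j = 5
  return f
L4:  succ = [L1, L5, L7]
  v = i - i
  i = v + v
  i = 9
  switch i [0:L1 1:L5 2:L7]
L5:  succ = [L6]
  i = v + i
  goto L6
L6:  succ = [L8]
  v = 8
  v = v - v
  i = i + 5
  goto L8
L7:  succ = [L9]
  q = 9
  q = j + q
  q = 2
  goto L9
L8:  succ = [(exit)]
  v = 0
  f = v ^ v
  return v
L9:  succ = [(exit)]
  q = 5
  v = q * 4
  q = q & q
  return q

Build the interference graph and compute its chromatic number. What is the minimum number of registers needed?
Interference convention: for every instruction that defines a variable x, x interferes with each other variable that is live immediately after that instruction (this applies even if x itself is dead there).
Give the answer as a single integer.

Answer: 3

Derivation:
Block summaries:
  L0: {i,j} / ∅
  L1: {f} / {j}
  L2: {i,v} / ∅
  L3: {f,j,v} / ∅
  L4: {i,v} / {i}
  L5: {i} / {i,v}
  L6: {i,v} / {i}
  L7: {q} / {j}
  L8: {f,v} / ∅
  L9: {q,v} / ∅

Liveness:
  L0: in=∅ out={j}
  L1: in={j} out={j}
  L2: in={j} out={i,j}
  L3: in=∅ out=∅
  L4: in={i,j} out={i,j,v}
  L5: in={i,v} out={i}
  L6: in={i} out=∅
  L7: in={j} out=∅
  L8: in=∅ out=∅
  L9: in=∅ out=∅

Conflict graph:
  f↔{j,v}
  i↔{j,v}
  j↔{f,i,q,v}
  q↔{j,v}
  v↔{f,i,j,q}

Chromatic number:
  {f,j,v} pairwise interfere (3-clique) ⇒ χ ≥ 3
  assign f→c2 i→c2 j→c0 q→c2 v→c1 — no edge inside a register ⇒ χ ≤ 3
  χ = 3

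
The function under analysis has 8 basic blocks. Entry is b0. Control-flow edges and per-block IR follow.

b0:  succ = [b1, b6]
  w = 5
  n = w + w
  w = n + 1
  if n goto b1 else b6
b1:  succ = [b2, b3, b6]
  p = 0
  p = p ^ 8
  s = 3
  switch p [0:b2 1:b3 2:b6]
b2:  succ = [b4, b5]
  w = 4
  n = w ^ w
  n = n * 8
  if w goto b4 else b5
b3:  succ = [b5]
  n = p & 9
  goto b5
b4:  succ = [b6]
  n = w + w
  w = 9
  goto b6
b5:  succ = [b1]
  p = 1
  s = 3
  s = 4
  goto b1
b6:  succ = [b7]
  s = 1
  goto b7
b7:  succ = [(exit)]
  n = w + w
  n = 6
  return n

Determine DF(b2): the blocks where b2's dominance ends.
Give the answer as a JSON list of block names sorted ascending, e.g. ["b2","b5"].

Answer: ["b5", "b6"]

Working:
idom tree: b1←b0 b2←b1 b3←b1 b4←b2 b5←b1 b6←b0 b7←b6
Dom at joins:
  b1: preds {b0,b5}: {b0} ∩ {b0,b1,b5} = {b0}; idom=b0
  b5: preds {b2,b3}: {b0,b1,b2} ∩ {b0,b1,b3} = {b0,b1}; idom=b1
  b6: preds {b0,b1,b4}: {b0} ∩ {b0,b1} ∩ {b0,b1,b2,b4} = {b0}; idom=b0

DF derivation:
  join b1 pred b0: · stop@b0
  join b1 pred b5: b5→b1 stop@b0
  join b5 pred b2: b2 stop@b1
  join b5 pred b3: b3 stop@b1
  join b6 pred b0: · stop@b0
  join b6 pred b1: b1 stop@b0
  join b6 pred b4: b4→b2→b1 stop@b0
  b0: DF=∅
  b1: DF={b1,b6}
  b2: DF={b5,b6}
  b3: DF={b5}
  b4: DF={b6}
  b5: DF={b1}
  b6: DF=∅
  b7: DF=∅

DF(b2) = ["b5", "b6"]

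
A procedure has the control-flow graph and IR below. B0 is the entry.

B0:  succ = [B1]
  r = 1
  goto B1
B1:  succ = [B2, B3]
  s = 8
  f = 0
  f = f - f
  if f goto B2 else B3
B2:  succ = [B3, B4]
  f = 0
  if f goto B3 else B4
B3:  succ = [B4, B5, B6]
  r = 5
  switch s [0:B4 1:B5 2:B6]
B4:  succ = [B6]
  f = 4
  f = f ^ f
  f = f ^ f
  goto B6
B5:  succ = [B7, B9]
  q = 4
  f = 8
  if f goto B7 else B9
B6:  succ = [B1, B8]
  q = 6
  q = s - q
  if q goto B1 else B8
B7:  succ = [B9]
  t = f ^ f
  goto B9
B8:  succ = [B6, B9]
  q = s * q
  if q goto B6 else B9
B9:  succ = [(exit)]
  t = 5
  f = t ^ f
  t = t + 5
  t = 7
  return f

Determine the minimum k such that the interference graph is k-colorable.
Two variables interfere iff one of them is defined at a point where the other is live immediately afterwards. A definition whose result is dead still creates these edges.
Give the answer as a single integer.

Answer: 3

Working:
def/use:
  B0 def {r} use ∅
  B1 def {f,s} use ∅
  B2 def {f} use ∅
  B3 def {r} use {s}
  B4 def {f} use ∅
  B5 def {f,q} use ∅
  B6 def {q} use {s}
  B7 def {t} use {f}
  B8 def {q} use {q,s}
  B9 def {f,t} use {f}

Backward fixpoint:
  live B0: ∅→∅
  live B1: ∅→{f,s}
  live B2: {s}→{f,s}
  live B3: {f,s}→{f,s}
  live B4: {s}→{f,s}
  live B5: ∅→{f}
  live B6: {f,s}→{f,q,s}
  live B7: {f}→{f}
  live B8: {f,q,s}→{f,s}
  live B9: {f}→∅

Interference:
  f↔{q,r,s,t}
  q↔{f,s}
  r↔{f,s}
  s↔{f,q,r}
  t↔{f}

Colouring:
  {f,q,s} pairwise interfere (3-clique) ⇒ χ ≥ 3
  3-colouring: r0={f}  r1={s,t}  r2={q,r}
  χ = 3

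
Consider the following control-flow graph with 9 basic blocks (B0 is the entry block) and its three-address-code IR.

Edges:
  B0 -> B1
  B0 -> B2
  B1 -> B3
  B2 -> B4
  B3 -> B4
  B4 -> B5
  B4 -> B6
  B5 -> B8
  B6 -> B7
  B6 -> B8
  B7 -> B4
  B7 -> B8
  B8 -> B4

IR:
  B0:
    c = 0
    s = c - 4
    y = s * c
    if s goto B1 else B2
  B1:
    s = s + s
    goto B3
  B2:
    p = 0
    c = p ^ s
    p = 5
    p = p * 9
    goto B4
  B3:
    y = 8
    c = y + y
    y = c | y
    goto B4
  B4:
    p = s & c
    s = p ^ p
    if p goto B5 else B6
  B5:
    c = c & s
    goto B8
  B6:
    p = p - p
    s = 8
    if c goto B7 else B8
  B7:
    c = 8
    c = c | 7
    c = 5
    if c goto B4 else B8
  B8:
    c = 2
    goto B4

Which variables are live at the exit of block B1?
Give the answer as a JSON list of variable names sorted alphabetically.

Block summaries:
  B0: def={c,s,y} ue=∅
  B1: def={s} ue={s}
  B2: def={c,p} ue={s}
  B3: def={c,y} ue=∅
  B4: def={p,s} ue={c,s}
  B5: def={c} ue={c,s}
  B6: def={p,s} ue={c,p}
  B7: def={c} ue=∅
  B8: def={c} ue=∅

Backward fixpoint:
  B0: in=∅ out={s}
  B1: in={s} out={s}
  B2: in={s} out={c,s}
  B3: in={s} out={c,s}
  B4: in={c,s} out={c,p,s}
  B5: in={c,s} out={s}
  B6: in={c,p} out={s}
  B7: in={s} out={c,s}
  B8: in={s} out={c,s}

live-out(B1) = ["s"]

Answer: ["s"]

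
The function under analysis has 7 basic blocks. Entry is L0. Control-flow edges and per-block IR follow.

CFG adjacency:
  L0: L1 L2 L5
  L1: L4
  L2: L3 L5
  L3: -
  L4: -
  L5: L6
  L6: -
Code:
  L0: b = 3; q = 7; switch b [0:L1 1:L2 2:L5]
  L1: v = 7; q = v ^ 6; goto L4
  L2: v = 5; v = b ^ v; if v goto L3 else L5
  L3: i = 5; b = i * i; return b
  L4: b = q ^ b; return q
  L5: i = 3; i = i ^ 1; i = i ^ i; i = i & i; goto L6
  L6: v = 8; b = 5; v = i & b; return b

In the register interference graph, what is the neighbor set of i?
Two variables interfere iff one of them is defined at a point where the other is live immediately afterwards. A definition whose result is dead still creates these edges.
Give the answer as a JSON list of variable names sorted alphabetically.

Answer: ["b", "v"]

Analysis:
Per-block:
  L0 def {b,q} use ∅
  L1 def {q,v} use ∅
  L2 def {v} use {b}
  L3 def {b,i} use ∅
  L4 def {b} use {b,q}
  L5 def {i} use ∅
  L6 def {b,v} use {i}

Liveness:
  L0 li=∅ lo={b}
  L1 li={b} lo={b,q}
  L2 li={b} lo=∅
  L3 li=∅ lo=∅
  L4 li={b,q} lo=∅
  L5 li=∅ lo={i}
  L6 li={i} lo=∅

Interference:
  b↔{i,q,v}
  i↔{b,v}
  q↔{b}
  v↔{b,i}

N(i) = ["b", "v"]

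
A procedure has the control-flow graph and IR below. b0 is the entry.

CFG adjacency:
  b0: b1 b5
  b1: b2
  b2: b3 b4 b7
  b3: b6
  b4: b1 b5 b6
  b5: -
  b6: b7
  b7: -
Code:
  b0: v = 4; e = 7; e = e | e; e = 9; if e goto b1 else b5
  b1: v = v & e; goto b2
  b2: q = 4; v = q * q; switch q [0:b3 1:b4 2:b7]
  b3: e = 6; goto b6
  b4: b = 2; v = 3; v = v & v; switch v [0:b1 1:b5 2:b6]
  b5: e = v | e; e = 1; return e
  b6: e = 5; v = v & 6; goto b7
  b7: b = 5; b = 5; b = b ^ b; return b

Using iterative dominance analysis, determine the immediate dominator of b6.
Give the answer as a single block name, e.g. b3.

idom tree: b1←b0 b2←b1 b3←b2 b4←b2 b5←b0 b6←b2 b7←b2
Dom∩ at merges:
  b1: preds {b0,b4}: {b0} ∩ {b0,b1,b2,b4} = {b0}; idom=b0
  b5: preds {b0,b4}: {b0} ∩ {b0,b1,b2,b4} = {b0}; idom=b0
  b6: preds {b3,b4}: {b0,b1,b2,b3} ∩ {b0,b1,b2,b4} = {b0,b1,b2}; idom=b2
  b7: preds {b2,b6}: {b0,b1,b2} ∩ {b0,b1,b2,b6} = {b0,b1,b2}; idom=b2

idom(b6) = b2

Answer: b2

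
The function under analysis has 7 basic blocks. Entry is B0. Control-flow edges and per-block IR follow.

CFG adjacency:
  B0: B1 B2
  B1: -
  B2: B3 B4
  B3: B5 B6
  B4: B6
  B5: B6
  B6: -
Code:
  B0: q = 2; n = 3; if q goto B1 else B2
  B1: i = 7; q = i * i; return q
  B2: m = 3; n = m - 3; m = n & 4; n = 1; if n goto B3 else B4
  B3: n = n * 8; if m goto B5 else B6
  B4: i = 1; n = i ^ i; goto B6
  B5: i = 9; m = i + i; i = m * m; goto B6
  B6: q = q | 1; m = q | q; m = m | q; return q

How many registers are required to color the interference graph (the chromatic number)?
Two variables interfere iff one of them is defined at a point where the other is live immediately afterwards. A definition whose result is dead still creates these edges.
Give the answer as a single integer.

def/use:
  B0: {n,q} / ∅
  B1: {i,q} / ∅
  B2: {m,n} / ∅
  B3: {n} / {m,n}
  B4: {i,n} / ∅
  B5: {i,m} / ∅
  B6: {m,q} / {q}

Liveness:
  live B0: ∅→{q}
  live B1: ∅→∅
  live B2: {q}→{m,n,q}
  live B3: {m,n,q}→{q}
  live B4: {q}→{q}
  live B5: {q}→{q}
  live B6: {q}→∅

Interfere edges:
  i — {q}
  m — {n,q}
  n — {m,q}
  q — {i,m,n}

Chromatic number:
  clique {m,n,q} ⇒ need ≥ 3
  3-colouring: c0={q}  c1={i,m}  c2={n}
  χ = 3

Answer: 3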